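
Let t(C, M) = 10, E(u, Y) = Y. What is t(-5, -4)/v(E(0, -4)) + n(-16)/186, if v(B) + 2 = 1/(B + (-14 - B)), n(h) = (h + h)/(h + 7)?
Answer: -116716/24273 ≈ -4.8085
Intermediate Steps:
n(h) = 2*h/(7 + h) (n(h) = (2*h)/(7 + h) = 2*h/(7 + h))
v(B) = -29/14 (v(B) = -2 + 1/(B + (-14 - B)) = -2 + 1/(-14) = -2 - 1/14 = -29/14)
t(-5, -4)/v(E(0, -4)) + n(-16)/186 = 10/(-29/14) + (2*(-16)/(7 - 16))/186 = 10*(-14/29) + (2*(-16)/(-9))*(1/186) = -140/29 + (2*(-16)*(-⅑))*(1/186) = -140/29 + (32/9)*(1/186) = -140/29 + 16/837 = -116716/24273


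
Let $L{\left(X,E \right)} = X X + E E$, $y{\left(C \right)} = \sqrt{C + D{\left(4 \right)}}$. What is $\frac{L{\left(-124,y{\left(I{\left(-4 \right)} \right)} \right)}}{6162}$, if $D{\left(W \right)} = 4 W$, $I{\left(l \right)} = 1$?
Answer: $\frac{5131}{2054} \approx 2.4981$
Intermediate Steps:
$y{\left(C \right)} = \sqrt{16 + C}$ ($y{\left(C \right)} = \sqrt{C + 4 \cdot 4} = \sqrt{C + 16} = \sqrt{16 + C}$)
$L{\left(X,E \right)} = E^{2} + X^{2}$ ($L{\left(X,E \right)} = X^{2} + E^{2} = E^{2} + X^{2}$)
$\frac{L{\left(-124,y{\left(I{\left(-4 \right)} \right)} \right)}}{6162} = \frac{\left(\sqrt{16 + 1}\right)^{2} + \left(-124\right)^{2}}{6162} = \left(\left(\sqrt{17}\right)^{2} + 15376\right) \frac{1}{6162} = \left(17 + 15376\right) \frac{1}{6162} = 15393 \cdot \frac{1}{6162} = \frac{5131}{2054}$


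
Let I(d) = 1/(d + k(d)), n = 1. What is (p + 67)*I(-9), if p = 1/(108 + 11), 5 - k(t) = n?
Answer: -7974/595 ≈ -13.402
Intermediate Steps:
k(t) = 4 (k(t) = 5 - 1*1 = 5 - 1 = 4)
p = 1/119 ≈ 0.0084034
I(d) = 1/(4 + d) (I(d) = 1/(d + 4) = 1/(4 + d))
(p + 67)*I(-9) = (1/119 + 67)/(4 - 9) = (7974/119)/(-5) = (7974/119)*(-1/5) = -7974/595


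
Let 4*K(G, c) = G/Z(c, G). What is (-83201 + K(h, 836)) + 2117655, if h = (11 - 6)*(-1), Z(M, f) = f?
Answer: 8137817/4 ≈ 2.0345e+6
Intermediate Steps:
h = -5 (h = 5*(-1) = -5)
K(G, c) = ¼ (K(G, c) = (G/G)/4 = (¼)*1 = ¼)
(-83201 + K(h, 836)) + 2117655 = (-83201 + ¼) + 2117655 = -332803/4 + 2117655 = 8137817/4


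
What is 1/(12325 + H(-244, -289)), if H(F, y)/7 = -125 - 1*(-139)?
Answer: 1/12423 ≈ 8.0496e-5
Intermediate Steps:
H(F, y) = 98 (H(F, y) = 7*(-125 - 1*(-139)) = 7*(-125 + 139) = 7*14 = 98)
1/(12325 + H(-244, -289)) = 1/(12325 + 98) = 1/12423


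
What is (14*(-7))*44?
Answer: -4312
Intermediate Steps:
(14*(-7))*44 = -98*44 = -4312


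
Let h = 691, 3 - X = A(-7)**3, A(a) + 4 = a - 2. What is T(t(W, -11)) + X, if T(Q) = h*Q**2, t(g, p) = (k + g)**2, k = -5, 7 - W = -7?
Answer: 4535851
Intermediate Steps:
W = 14 (W = 7 - 1*(-7) = 7 + 7 = 14)
A(a) = -6 + a (A(a) = -4 + (a - 2) = -4 + (-2 + a) = -6 + a)
t(g, p) = (-5 + g)**2
X = 2200 (X = 3 - (-6 - 7)**3 = 3 - 1*(-13)**3 = 3 - 1*(-2197) = 3 + 2197 = 2200)
T(Q) = 691*Q**2
T(t(W, -11)) + X = 691*((-5 + 14)**2)**2 + 2200 = 691*(9**2)**2 + 2200 = 691*81**2 + 2200 = 691*6561 + 2200 = 4533651 + 2200 = 4535851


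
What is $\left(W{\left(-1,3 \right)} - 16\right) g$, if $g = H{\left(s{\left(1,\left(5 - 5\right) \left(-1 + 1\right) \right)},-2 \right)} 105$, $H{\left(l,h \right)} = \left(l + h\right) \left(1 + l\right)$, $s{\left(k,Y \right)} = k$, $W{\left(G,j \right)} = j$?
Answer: $2730$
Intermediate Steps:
$H{\left(l,h \right)} = \left(1 + l\right) \left(h + l\right)$ ($H{\left(l,h \right)} = \left(h + l\right) \left(1 + l\right) = \left(1 + l\right) \left(h + l\right)$)
$g = -210$ ($g = \left(-2 + 1 + 1^{2} - 2\right) 105 = \left(-2 + 1 + 1 - 2\right) 105 = \left(-2\right) 105 = -210$)
$\left(W{\left(-1,3 \right)} - 16\right) g = \left(3 - 16\right) \left(-210\right) = \left(-13\right) \left(-210\right) = 2730$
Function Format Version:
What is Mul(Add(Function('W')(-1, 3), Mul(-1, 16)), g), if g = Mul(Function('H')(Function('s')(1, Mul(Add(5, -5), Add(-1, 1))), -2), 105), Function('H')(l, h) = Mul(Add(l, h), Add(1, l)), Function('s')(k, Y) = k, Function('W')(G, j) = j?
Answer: 2730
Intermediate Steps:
Function('H')(l, h) = Mul(Add(1, l), Add(h, l)) (Function('H')(l, h) = Mul(Add(h, l), Add(1, l)) = Mul(Add(1, l), Add(h, l)))
g = -210 (g = Mul(Add(-2, 1, Pow(1, 2), Mul(-2, 1)), 105) = Mul(Add(-2, 1, 1, -2), 105) = Mul(-2, 105) = -210)
Mul(Add(Function('W')(-1, 3), Mul(-1, 16)), g) = Mul(Add(3, Mul(-1, 16)), -210) = Mul(Add(3, -16), -210) = Mul(-13, -210) = 2730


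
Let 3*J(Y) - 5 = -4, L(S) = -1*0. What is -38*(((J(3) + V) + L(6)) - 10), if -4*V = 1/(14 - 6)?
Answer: 17689/48 ≈ 368.52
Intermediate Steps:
V = -1/32 (V = -1/(4*(14 - 6)) = -¼/8 = -¼*⅛ = -1/32 ≈ -0.031250)
L(S) = 0
J(Y) = ⅓ (J(Y) = 5/3 + (⅓)*(-4) = 5/3 - 4/3 = ⅓)
-38*(((J(3) + V) + L(6)) - 10) = -38*(((⅓ - 1/32) + 0) - 10) = -38*((29/96 + 0) - 10) = -38*(29/96 - 10) = -38*(-931/96) = 17689/48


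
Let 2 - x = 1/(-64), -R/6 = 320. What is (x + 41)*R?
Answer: -82590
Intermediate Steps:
R = -1920 (R = -6*320 = -1920)
x = 129/64 (x = 2 - 1/(-64) = 2 - 1*(-1/64) = 2 + 1/64 = 129/64 ≈ 2.0156)
(x + 41)*R = (129/64 + 41)*(-1920) = (2753/64)*(-1920) = -82590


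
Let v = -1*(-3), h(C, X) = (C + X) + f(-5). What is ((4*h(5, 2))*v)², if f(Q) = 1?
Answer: 9216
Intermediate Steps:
h(C, X) = 1 + C + X (h(C, X) = (C + X) + 1 = 1 + C + X)
v = 3
((4*h(5, 2))*v)² = ((4*(1 + 5 + 2))*3)² = ((4*8)*3)² = (32*3)² = 96² = 9216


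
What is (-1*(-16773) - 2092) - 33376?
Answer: -18695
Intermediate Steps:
(-1*(-16773) - 2092) - 33376 = (16773 - 2092) - 33376 = 14681 - 33376 = -18695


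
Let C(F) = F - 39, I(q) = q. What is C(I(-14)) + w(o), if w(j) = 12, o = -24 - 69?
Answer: -41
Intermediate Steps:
o = -93
C(F) = -39 + F
C(I(-14)) + w(o) = (-39 - 14) + 12 = -53 + 12 = -41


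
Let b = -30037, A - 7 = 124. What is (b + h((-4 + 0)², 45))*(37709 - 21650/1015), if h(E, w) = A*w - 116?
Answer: -185588182026/203 ≈ -9.1423e+8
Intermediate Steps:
A = 131 (A = 7 + 124 = 131)
h(E, w) = -116 + 131*w (h(E, w) = 131*w - 116 = -116 + 131*w)
(b + h((-4 + 0)², 45))*(37709 - 21650/1015) = (-30037 + (-116 + 131*45))*(37709 - 21650/1015) = (-30037 + (-116 + 5895))*(37709 - 21650*1/1015) = (-30037 + 5779)*(37709 - 4330/203) = -24258*7650597/203 = -185588182026/203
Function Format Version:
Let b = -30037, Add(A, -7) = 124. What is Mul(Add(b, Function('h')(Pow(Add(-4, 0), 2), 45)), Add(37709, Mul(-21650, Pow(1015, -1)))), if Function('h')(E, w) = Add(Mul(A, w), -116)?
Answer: Rational(-185588182026, 203) ≈ -9.1423e+8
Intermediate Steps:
A = 131 (A = Add(7, 124) = 131)
Function('h')(E, w) = Add(-116, Mul(131, w)) (Function('h')(E, w) = Add(Mul(131, w), -116) = Add(-116, Mul(131, w)))
Mul(Add(b, Function('h')(Pow(Add(-4, 0), 2), 45)), Add(37709, Mul(-21650, Pow(1015, -1)))) = Mul(Add(-30037, Add(-116, Mul(131, 45))), Add(37709, Mul(-21650, Pow(1015, -1)))) = Mul(Add(-30037, Add(-116, 5895)), Add(37709, Mul(-21650, Rational(1, 1015)))) = Mul(Add(-30037, 5779), Add(37709, Rational(-4330, 203))) = Mul(-24258, Rational(7650597, 203)) = Rational(-185588182026, 203)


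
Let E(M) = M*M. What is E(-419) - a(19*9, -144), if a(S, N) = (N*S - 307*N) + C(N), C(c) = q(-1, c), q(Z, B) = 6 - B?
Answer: 155827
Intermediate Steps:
C(c) = 6 - c
a(S, N) = 6 - 308*N + N*S (a(S, N) = (N*S - 307*N) + (6 - N) = (-307*N + N*S) + (6 - N) = 6 - 308*N + N*S)
E(M) = M²
E(-419) - a(19*9, -144) = (-419)² - (6 - 308*(-144) - 2736*9) = 175561 - (6 + 44352 - 144*171) = 175561 - (6 + 44352 - 24624) = 175561 - 1*19734 = 175561 - 19734 = 155827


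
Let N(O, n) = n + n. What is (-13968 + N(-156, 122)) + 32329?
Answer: 18605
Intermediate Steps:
N(O, n) = 2*n
(-13968 + N(-156, 122)) + 32329 = (-13968 + 2*122) + 32329 = (-13968 + 244) + 32329 = -13724 + 32329 = 18605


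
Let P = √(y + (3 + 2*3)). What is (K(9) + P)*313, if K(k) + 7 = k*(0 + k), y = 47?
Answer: 23162 + 626*√14 ≈ 25504.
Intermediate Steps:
K(k) = -7 + k² (K(k) = -7 + k*(0 + k) = -7 + k*k = -7 + k²)
P = 2*√14 (P = √(47 + (3 + 2*3)) = √(47 + (3 + 6)) = √(47 + 9) = √56 = 2*√14 ≈ 7.4833)
(K(9) + P)*313 = ((-7 + 9²) + 2*√14)*313 = ((-7 + 81) + 2*√14)*313 = (74 + 2*√14)*313 = 23162 + 626*√14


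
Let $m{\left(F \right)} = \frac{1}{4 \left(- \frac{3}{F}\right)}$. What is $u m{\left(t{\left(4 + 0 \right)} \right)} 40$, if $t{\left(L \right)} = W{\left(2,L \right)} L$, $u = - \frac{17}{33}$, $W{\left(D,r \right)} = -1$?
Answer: $- \frac{680}{99} \approx -6.8687$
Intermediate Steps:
$u = - \frac{17}{33}$ ($u = \left(-17\right) \frac{1}{33} = - \frac{17}{33} \approx -0.51515$)
$t{\left(L \right)} = - L$
$m{\left(F \right)} = - \frac{F}{12}$ ($m{\left(F \right)} = \frac{1}{\left(-12\right) \frac{1}{F}} = - \frac{F}{12}$)
$u m{\left(t{\left(4 + 0 \right)} \right)} 40 = - \frac{17 \left(- \frac{\left(-1\right) \left(4 + 0\right)}{12}\right)}{33} \cdot 40 = - \frac{17 \left(- \frac{\left(-1\right) 4}{12}\right)}{33} \cdot 40 = - \frac{17 \left(\left(- \frac{1}{12}\right) \left(-4\right)\right)}{33} \cdot 40 = \left(- \frac{17}{33}\right) \frac{1}{3} \cdot 40 = \left(- \frac{17}{99}\right) 40 = - \frac{680}{99}$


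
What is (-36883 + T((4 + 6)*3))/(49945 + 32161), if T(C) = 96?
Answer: -36787/82106 ≈ -0.44804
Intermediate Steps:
(-36883 + T((4 + 6)*3))/(49945 + 32161) = (-36883 + 96)/(49945 + 32161) = -36787/82106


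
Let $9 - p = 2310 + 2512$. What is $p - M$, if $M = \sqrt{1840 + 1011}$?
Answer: $-4813 - \sqrt{2851} \approx -4866.4$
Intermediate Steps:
$p = -4813$ ($p = 9 - \left(2310 + 2512\right) = 9 - 4822 = -4813$)
$M = \sqrt{2851} \approx 53.395$
$p - M = -4813 - \sqrt{2851}$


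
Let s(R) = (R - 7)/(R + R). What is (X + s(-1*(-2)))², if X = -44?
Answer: 32761/16 ≈ 2047.6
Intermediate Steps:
s(R) = (-7 + R)/(2*R) (s(R) = (-7 + R)/((2*R)) = (-7 + R)*(1/(2*R)) = (-7 + R)/(2*R))
(X + s(-1*(-2)))² = (-44 + (-7 - 1*(-2))/(2*((-1*(-2)))))² = (-44 + (½)*(-7 + 2)/2)² = (-44 + (½)*(½)*(-5))² = (-44 - 5/4)² = (-181/4)² = 32761/16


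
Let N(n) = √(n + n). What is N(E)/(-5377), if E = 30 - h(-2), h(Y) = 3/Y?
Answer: -3*√7/5377 ≈ -0.0014762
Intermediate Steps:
E = 63/2 (E = 30 - 3/(-2) = 30 - 3*(-1)/2 = 30 - 1*(-3/2) = 30 + 3/2 = 63/2 ≈ 31.500)
N(n) = √2*√n (N(n) = √(2*n) = √2*√n)
N(E)/(-5377) = (√2*√(63/2))/(-5377) = (√2*(3*√14/2))*(-1/5377) = (3*√7)*(-1/5377) = -3*√7/5377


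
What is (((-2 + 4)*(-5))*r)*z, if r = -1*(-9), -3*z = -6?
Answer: -180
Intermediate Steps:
z = 2 (z = -1/3*(-6) = 2)
r = 9
(((-2 + 4)*(-5))*r)*z = (((-2 + 4)*(-5))*9)*2 = ((2*(-5))*9)*2 = -10*9*2 = -90*2 = -180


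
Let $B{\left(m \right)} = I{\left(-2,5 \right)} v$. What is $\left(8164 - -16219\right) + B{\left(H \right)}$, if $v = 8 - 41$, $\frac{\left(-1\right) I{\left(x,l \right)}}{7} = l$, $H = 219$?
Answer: $25538$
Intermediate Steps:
$I{\left(x,l \right)} = - 7 l$
$v = -33$ ($v = 8 - 41 = -33$)
$B{\left(m \right)} = 1155$ ($B{\left(m \right)} = \left(-7\right) 5 \left(-33\right) = \left(-35\right) \left(-33\right) = 1155$)
$\left(8164 - -16219\right) + B{\left(H \right)} = \left(8164 - -16219\right) + 1155 = \left(8164 + 16219\right) + 1155 = 24383 + 1155 = 25538$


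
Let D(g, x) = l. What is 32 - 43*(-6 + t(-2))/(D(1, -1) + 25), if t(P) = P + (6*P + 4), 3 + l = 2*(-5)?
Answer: 268/3 ≈ 89.333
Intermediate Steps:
l = -13 (l = -3 + 2*(-5) = -3 - 10 = -13)
D(g, x) = -13
t(P) = 4 + 7*P (t(P) = P + (4 + 6*P) = 4 + 7*P)
32 - 43*(-6 + t(-2))/(D(1, -1) + 25) = 32 - 43*(-6 + (4 + 7*(-2)))/(-13 + 25) = 32 - 43*(-6 + (4 - 14))/12 = 32 - 43*(-6 - 10)/12 = 32 - (-688)/12 = 32 - 43*(-4/3) = 32 + 172/3 = 268/3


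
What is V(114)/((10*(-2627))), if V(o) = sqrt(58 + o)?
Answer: -sqrt(43)/13135 ≈ -0.00049923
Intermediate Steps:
V(114)/((10*(-2627))) = sqrt(58 + 114)/((10*(-2627))) = sqrt(172)/(-26270) = (2*sqrt(43))*(-1/26270) = -sqrt(43)/13135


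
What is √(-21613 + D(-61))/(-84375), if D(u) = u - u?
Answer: -I*√21613/84375 ≈ -0.0017424*I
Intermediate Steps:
D(u) = 0
√(-21613 + D(-61))/(-84375) = √(-21613 + 0)/(-84375) = √(-21613)*(-1/84375) = (I*√21613)*(-1/84375) = -I*√21613/84375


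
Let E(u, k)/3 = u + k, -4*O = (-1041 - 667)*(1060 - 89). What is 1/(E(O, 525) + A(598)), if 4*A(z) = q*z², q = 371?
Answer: 1/34413197 ≈ 2.9059e-8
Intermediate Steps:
O = 414617 (O = -(-1041 - 667)*(1060 - 89)/4 = -(-427)*971 = -¼*(-1658468) = 414617)
A(z) = 371*z²/4 (A(z) = (371*z²)/4 = 371*z²/4)
E(u, k) = 3*k + 3*u (E(u, k) = 3*(u + k) = 3*(k + u) = 3*k + 3*u)
1/(E(O, 525) + A(598)) = 1/((3*525 + 3*414617) + (371/4)*598²) = 1/((1575 + 1243851) + (371/4)*357604) = 1/(1245426 + 33167771) = 1/34413197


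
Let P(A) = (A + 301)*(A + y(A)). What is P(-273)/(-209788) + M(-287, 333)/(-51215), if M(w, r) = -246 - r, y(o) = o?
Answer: 226110543/2686073105 ≈ 0.084179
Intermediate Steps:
P(A) = 2*A*(301 + A) (P(A) = (A + 301)*(A + A) = (301 + A)*(2*A) = 2*A*(301 + A))
P(-273)/(-209788) + M(-287, 333)/(-51215) = (2*(-273)*(301 - 273))/(-209788) + (-246 - 1*333)/(-51215) = (2*(-273)*28)*(-1/209788) + (-246 - 333)*(-1/51215) = -15288*(-1/209788) - 579*(-1/51215) = 3822/52447 + 579/51215 = 226110543/2686073105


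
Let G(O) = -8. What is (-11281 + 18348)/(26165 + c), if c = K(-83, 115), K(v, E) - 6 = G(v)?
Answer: 7067/26163 ≈ 0.27011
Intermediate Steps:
K(v, E) = -2 (K(v, E) = 6 - 8 = -2)
c = -2
(-11281 + 18348)/(26165 + c) = (-11281 + 18348)/(26165 - 2) = 7067/26163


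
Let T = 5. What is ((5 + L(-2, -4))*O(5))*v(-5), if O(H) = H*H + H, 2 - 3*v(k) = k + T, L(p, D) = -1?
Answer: 80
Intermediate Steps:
v(k) = -1 - k/3 (v(k) = ⅔ - (k + 5)/3 = ⅔ - (5 + k)/3 = ⅔ + (-5/3 - k/3) = -1 - k/3)
O(H) = H + H² (O(H) = H² + H = H + H²)
((5 + L(-2, -4))*O(5))*v(-5) = ((5 - 1)*(5*(1 + 5)))*(-1 - ⅓*(-5)) = (4*(5*6))*(-1 + 5/3) = (4*30)*(⅔) = 120*(⅔) = 80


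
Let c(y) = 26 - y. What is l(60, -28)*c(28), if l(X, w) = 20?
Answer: -40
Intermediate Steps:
l(60, -28)*c(28) = 20*(26 - 1*28) = 20*(26 - 28) = 20*(-2) = -40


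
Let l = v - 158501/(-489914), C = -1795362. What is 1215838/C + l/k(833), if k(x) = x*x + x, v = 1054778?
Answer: 85656524032078127/101843116504189116 ≈ 0.84106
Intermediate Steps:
k(x) = x + x² (k(x) = x² + x = x + x²)
l = 516750667593/489914 (l = 1054778 - 158501/(-489914) = 1054778 - 158501*(-1)/489914 = 1054778 - 1*(-158501/489914) = 1054778 + 158501/489914 = 516750667593/489914 ≈ 1.0548e+6)
1215838/C + l/k(833) = 1215838/(-1795362) + 516750667593/(489914*((833*(1 + 833)))) = 1215838*(-1/1795362) + 516750667593/(489914*((833*834))) = -607919/897681 + (516750667593/489914)/694722 = -607919/897681 + (516750667593/489914)*(1/694722) = -607919/897681 + 172250222531/113451344636 = 85656524032078127/101843116504189116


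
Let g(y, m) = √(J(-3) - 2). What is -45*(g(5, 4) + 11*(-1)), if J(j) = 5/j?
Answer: 495 - 15*I*√33 ≈ 495.0 - 86.168*I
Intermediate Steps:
g(y, m) = I*√33/3 (g(y, m) = √(5/(-3) - 2) = √(5*(-⅓) - 2) = √(-5/3 - 2) = √(-11/3) = I*√33/3)
-45*(g(5, 4) + 11*(-1)) = -45*(I*√33/3 + 11*(-1)) = -45*(I*√33/3 - 11) = -45*(-11 + I*√33/3) = 495 - 15*I*√33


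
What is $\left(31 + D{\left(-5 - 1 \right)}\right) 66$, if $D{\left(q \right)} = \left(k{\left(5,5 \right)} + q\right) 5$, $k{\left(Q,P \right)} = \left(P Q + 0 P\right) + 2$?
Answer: $8976$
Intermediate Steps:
$k{\left(Q,P \right)} = 2 + P Q$ ($k{\left(Q,P \right)} = \left(P Q + 0\right) + 2 = P Q + 2 = 2 + P Q$)
$D{\left(q \right)} = 135 + 5 q$ ($D{\left(q \right)} = \left(\left(2 + 5 \cdot 5\right) + q\right) 5 = \left(\left(2 + 25\right) + q\right) 5 = \left(27 + q\right) 5 = 135 + 5 q$)
$\left(31 + D{\left(-5 - 1 \right)}\right) 66 = \left(31 + \left(135 + 5 \left(-5 - 1\right)\right)\right) 66 = \left(31 + \left(135 + 5 \left(-6\right)\right)\right) 66 = \left(31 + \left(135 - 30\right)\right) 66 = \left(31 + 105\right) 66 = 136 \cdot 66 = 8976$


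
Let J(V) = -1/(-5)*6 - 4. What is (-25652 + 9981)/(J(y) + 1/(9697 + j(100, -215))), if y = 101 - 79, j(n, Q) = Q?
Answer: 742962110/132743 ≈ 5597.0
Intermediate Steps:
y = 22
J(V) = -14/5 (J(V) = -1*(-⅕)*6 - 4 = (⅕)*6 - 4 = 6/5 - 4 = -14/5)
(-25652 + 9981)/(J(y) + 1/(9697 + j(100, -215))) = (-25652 + 9981)/(-14/5 + 1/(9697 - 215)) = -15671/(-14/5 + 1/9482) = -15671/(-132743/47410) = -15671*(-47410/132743) = 742962110/132743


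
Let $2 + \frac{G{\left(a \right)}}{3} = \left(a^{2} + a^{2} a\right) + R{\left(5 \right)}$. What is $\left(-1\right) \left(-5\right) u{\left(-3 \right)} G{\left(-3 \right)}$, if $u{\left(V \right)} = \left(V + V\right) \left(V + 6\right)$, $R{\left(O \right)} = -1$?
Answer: $5670$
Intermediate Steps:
$u{\left(V \right)} = 2 V \left(6 + V\right)$
$G{\left(a \right)} = -9 + 3 a^{2} + 3 a^{3}$ ($G{\left(a \right)} = -6 + 3 \left(\left(a^{2} + a^{2} a\right) - 1\right) = -6 + 3 \left(\left(a^{2} + a^{3}\right) - 1\right) = -6 + 3 \left(-1 + a^{2} + a^{3}\right) = -6 + \left(-3 + 3 a^{2} + 3 a^{3}\right) = -9 + 3 a^{2} + 3 a^{3}$)
$\left(-1\right) \left(-5\right) u{\left(-3 \right)} G{\left(-3 \right)} = \left(-1\right) \left(-5\right) 2 \left(-3\right) \left(6 - 3\right) \left(-9 + 3 \left(-3\right)^{2} + 3 \left(-3\right)^{3}\right) = 5 \cdot 2 \left(-3\right) 3 \left(-9 + 3 \cdot 9 + 3 \left(-27\right)\right) = 5 \left(-18\right) \left(-9 + 27 - 81\right) = \left(-90\right) \left(-63\right) = 5670$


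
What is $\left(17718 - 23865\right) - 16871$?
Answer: $-23018$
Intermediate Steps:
$\left(17718 - 23865\right) - 16871 = -6147 - 16871 = -23018$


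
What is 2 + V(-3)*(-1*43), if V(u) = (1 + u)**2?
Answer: -170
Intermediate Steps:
2 + V(-3)*(-1*43) = 2 + (1 - 3)**2*(-1*43) = 2 + (-2)**2*(-43) = 2 + 4*(-43) = 2 - 172 = -170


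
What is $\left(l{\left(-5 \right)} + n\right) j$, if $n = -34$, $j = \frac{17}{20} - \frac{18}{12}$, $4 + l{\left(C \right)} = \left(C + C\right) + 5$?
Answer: $\frac{559}{20} \approx 27.95$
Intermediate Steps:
$l{\left(C \right)} = 1 + 2 C$ ($l{\left(C \right)} = -4 + \left(\left(C + C\right) + 5\right) = -4 + \left(2 C + 5\right) = -4 + \left(5 + 2 C\right) = 1 + 2 C$)
$j = - \frac{13}{20}$ ($j = 17 \cdot \frac{1}{20} - \frac{3}{2} = \frac{17}{20} - \frac{3}{2} = - \frac{13}{20} \approx -0.65$)
$\left(l{\left(-5 \right)} + n\right) j = \left(\left(1 + 2 \left(-5\right)\right) - 34\right) \left(- \frac{13}{20}\right) = \left(\left(1 - 10\right) - 34\right) \left(- \frac{13}{20}\right) = \left(-9 - 34\right) \left(- \frac{13}{20}\right) = \left(-43\right) \left(- \frac{13}{20}\right) = \frac{559}{20}$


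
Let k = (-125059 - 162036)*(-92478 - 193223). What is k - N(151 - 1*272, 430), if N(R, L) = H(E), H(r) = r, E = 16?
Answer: 82023328579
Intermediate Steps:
N(R, L) = 16
k = 82023328595 (k = -287095*(-285701) = 82023328595)
k - N(151 - 1*272, 430) = 82023328595 - 1*16 = 82023328595 - 16 = 82023328579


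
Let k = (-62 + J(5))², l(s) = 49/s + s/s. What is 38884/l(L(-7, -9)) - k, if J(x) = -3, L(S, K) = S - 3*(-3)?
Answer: -137707/51 ≈ -2700.1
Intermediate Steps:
L(S, K) = 9 + S (L(S, K) = S + 9 = 9 + S)
l(s) = 1 + 49/s (l(s) = 49/s + 1 = 1 + 49/s)
k = 4225 (k = (-62 - 3)² = (-65)² = 4225)
38884/l(L(-7, -9)) - k = 38884/(((49 + (9 - 7))/(9 - 7))) - 1*4225 = 38884/(((49 + 2)/2)) - 4225 = 38884/(((½)*51)) - 4225 = 38884/(51/2) - 4225 = 38884*(2/51) - 4225 = 77768/51 - 4225 = -137707/51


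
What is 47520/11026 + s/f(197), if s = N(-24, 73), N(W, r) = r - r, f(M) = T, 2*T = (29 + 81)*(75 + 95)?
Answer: 23760/5513 ≈ 4.3098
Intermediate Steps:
T = 9350 (T = ((29 + 81)*(75 + 95))/2 = (110*170)/2 = (1/2)*18700 = 9350)
f(M) = 9350
N(W, r) = 0
s = 0
47520/11026 + s/f(197) = 47520/11026 + 0/9350 = 47520*(1/11026) + 0*(1/9350) = 23760/5513 + 0 = 23760/5513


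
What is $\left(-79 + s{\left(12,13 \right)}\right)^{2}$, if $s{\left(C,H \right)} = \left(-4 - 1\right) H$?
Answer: $20736$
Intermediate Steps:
$s{\left(C,H \right)} = - 5 H$
$\left(-79 + s{\left(12,13 \right)}\right)^{2} = \left(-79 - 65\right)^{2} = \left(-144\right)^{2} = 20736$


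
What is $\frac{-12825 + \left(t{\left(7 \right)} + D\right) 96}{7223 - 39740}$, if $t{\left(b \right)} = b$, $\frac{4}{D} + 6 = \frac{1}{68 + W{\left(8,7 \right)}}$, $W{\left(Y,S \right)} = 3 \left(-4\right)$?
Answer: $\frac{454751}{1210355} \approx 0.37572$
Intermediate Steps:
$W{\left(Y,S \right)} = -12$
$D = - \frac{224}{335}$ ($D = \frac{4}{-6 + \frac{1}{68 - 12}} = \frac{4}{-6 + \frac{1}{56}} = \frac{4}{- \frac{335}{56}} = 4 \left(- \frac{56}{335}\right) = - \frac{224}{335} \approx -0.66866$)
$\frac{-12825 + \left(t{\left(7 \right)} + D\right) 96}{7223 - 39740} = \frac{-12825 + \left(7 - \frac{224}{335}\right) 96}{7223 - 39740} = \frac{-12825 + \frac{2121}{335} \cdot 96}{-32517} = \left(-12825 + \frac{203616}{335}\right) \left(- \frac{1}{32517}\right) = \left(- \frac{4092759}{335}\right) \left(- \frac{1}{32517}\right) = \frac{454751}{1210355}$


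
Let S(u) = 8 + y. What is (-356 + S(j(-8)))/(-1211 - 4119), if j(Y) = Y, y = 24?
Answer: 162/2665 ≈ 0.060788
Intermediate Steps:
S(u) = 32 (S(u) = 8 + 24 = 32)
(-356 + S(j(-8)))/(-1211 - 4119) = (-356 + 32)/(-1211 - 4119) = -324/(-5330) = -324*(-1/5330) = 162/2665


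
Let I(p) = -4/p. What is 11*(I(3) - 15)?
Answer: -539/3 ≈ -179.67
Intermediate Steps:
11*(I(3) - 15) = 11*(-4/3 - 15) = 11*(-49/3) = -539/3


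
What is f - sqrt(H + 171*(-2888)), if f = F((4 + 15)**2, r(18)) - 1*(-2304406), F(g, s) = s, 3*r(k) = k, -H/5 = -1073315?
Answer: 2304412 - sqrt(4872727) ≈ 2.3022e+6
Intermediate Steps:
H = 5366575 (H = -5*(-1073315) = 5366575)
r(k) = k/3
f = 2304412 (f = (1/3)*18 - 1*(-2304406) = 6 + 2304406 = 2304412)
f - sqrt(H + 171*(-2888)) = 2304412 - sqrt(5366575 + 171*(-2888)) = 2304412 - sqrt(5366575 - 493848) = 2304412 - sqrt(4872727)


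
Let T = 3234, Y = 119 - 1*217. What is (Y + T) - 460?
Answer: 2676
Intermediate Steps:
Y = -98 (Y = 119 - 217 = -98)
(Y + T) - 460 = (-98 + 3234) - 460 = 3136 - 460 = 2676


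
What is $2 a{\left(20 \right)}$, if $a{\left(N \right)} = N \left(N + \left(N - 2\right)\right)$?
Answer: $1520$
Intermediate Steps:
$a{\left(N \right)} = N \left(-2 + 2 N\right)$ ($a{\left(N \right)} = N \left(N + \left(N - 2\right)\right) = N \left(N + \left(-2 + N\right)\right) = N \left(-2 + 2 N\right)$)
$2 a{\left(20 \right)} = 2 \cdot 2 \cdot 20 \left(-1 + 20\right) = 2 \cdot 2 \cdot 20 \cdot 19 = 2 \cdot 760 = 1520$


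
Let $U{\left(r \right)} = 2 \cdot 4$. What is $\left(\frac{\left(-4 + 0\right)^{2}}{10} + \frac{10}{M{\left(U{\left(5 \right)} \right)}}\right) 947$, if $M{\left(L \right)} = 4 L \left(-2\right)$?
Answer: $\frac{218757}{160} \approx 1367.2$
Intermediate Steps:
$U{\left(r \right)} = 8$
$M{\left(L \right)} = - 8 L$
$\left(\frac{\left(-4 + 0\right)^{2}}{10} + \frac{10}{M{\left(U{\left(5 \right)} \right)}}\right) 947 = \left(\frac{\left(-4 + 0\right)^{2}}{10} + \frac{10}{\left(-8\right) 8}\right) 947 = \left(\left(-4\right)^{2} \cdot \frac{1}{10} + \frac{10}{-64}\right) 947 = \left(16 \cdot \frac{1}{10} + 10 \left(- \frac{1}{64}\right)\right) 947 = \left(\frac{8}{5} - \frac{5}{32}\right) 947 = \frac{231}{160} \cdot 947 = \frac{218757}{160}$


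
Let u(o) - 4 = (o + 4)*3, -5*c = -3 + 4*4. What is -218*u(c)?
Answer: -8938/5 ≈ -1787.6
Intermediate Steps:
c = -13/5 (c = -(-3 + 4*4)/5 = -(-3 + 16)/5 = -1/5*13 = -13/5 ≈ -2.6000)
u(o) = 16 + 3*o (u(o) = 4 + (o + 4)*3 = 4 + (4 + o)*3 = 4 + (12 + 3*o) = 16 + 3*o)
-218*u(c) = -218*(16 + 3*(-13/5)) = -218*(16 - 39/5) = -218*41/5 = -8938/5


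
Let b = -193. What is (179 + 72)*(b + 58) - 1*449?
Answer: -34334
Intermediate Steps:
(179 + 72)*(b + 58) - 1*449 = (179 + 72)*(-193 + 58) - 1*449 = 251*(-135) - 449 = -33885 - 449 = -34334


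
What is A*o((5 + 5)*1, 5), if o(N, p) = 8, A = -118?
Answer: -944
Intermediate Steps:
A*o((5 + 5)*1, 5) = -118*8 = -944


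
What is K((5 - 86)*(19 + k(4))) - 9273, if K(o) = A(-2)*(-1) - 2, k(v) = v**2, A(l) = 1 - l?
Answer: -9278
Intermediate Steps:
K(o) = -5 (K(o) = (1 - 1*(-2))*(-1) - 2 = (1 + 2)*(-1) - 2 = 3*(-1) - 2 = -3 - 2 = -5)
K((5 - 86)*(19 + k(4))) - 9273 = -5 - 9273 = -9278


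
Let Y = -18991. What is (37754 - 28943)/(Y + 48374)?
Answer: 8811/29383 ≈ 0.29987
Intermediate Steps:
(37754 - 28943)/(Y + 48374) = (37754 - 28943)/(-18991 + 48374) = 8811/29383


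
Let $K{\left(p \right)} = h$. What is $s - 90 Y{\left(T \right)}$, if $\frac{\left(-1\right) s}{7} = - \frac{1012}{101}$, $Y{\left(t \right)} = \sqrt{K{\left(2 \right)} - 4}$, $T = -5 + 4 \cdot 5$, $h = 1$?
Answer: $\frac{7084}{101} - 90 i \sqrt{3} \approx 70.139 - 155.88 i$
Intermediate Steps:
$T = 15$ ($T = -5 + 20 = 15$)
$K{\left(p \right)} = 1$
$Y{\left(t \right)} = i \sqrt{3}$ ($Y{\left(t \right)} = \sqrt{1 - 4} = \sqrt{-3} = i \sqrt{3}$)
$s = \frac{7084}{101}$ ($s = - 7 \left(- \frac{1012}{101}\right) = - 7 \left(\left(-1012\right) \frac{1}{101}\right) = \left(-7\right) \left(- \frac{1012}{101}\right) = \frac{7084}{101} \approx 70.139$)
$s - 90 Y{\left(T \right)} = \frac{7084}{101} - 90 i \sqrt{3}$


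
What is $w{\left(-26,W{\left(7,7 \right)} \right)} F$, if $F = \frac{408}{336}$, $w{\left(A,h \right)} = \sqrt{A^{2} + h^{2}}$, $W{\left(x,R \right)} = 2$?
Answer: $\frac{17 \sqrt{170}}{7} \approx 31.665$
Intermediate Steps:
$F = \frac{17}{14}$ ($F = 408 \cdot \frac{1}{336} = \frac{17}{14} \approx 1.2143$)
$w{\left(-26,W{\left(7,7 \right)} \right)} F = \sqrt{\left(-26\right)^{2} + 2^{2}} \cdot \frac{17}{14} = \sqrt{676 + 4} \cdot \frac{17}{14} = \sqrt{680} \cdot \frac{17}{14} = 2 \sqrt{170} \cdot \frac{17}{14} = \frac{17 \sqrt{170}}{7}$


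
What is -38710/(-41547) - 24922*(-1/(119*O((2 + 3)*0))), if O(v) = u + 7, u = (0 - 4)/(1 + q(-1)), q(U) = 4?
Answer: 312939580/9015699 ≈ 34.711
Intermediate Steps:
u = -⅘ (u = (0 - 4)/(1 + 4) = -4/5 = -4*⅕ = -⅘ ≈ -0.80000)
O(v) = 31/5 (O(v) = -⅘ + 7 = 31/5)
-38710/(-41547) - 24922*(-1/(119*O((2 + 3)*0))) = -38710/(-41547) - 24922/((-119*31/5)) = -38710*(-1/41547) - 24922/(-3689/5) = 38710/41547 - 24922*(-5/3689) = 38710/41547 + 7330/217 = 312939580/9015699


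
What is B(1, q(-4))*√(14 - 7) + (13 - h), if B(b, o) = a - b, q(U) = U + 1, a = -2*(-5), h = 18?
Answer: -5 + 9*√7 ≈ 18.812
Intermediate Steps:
a = 10
q(U) = 1 + U
B(b, o) = 10 - b
B(1, q(-4))*√(14 - 7) + (13 - h) = (10 - 1*1)*√(14 - 7) + (13 - 1*18) = (10 - 1)*√7 + (13 - 18) = 9*√7 - 5 = -5 + 9*√7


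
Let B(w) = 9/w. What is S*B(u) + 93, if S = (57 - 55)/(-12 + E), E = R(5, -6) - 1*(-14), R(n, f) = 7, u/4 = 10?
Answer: 1861/20 ≈ 93.050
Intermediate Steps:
u = 40 (u = 4*10 = 40)
E = 21 (E = 7 - 1*(-14) = 7 + 14 = 21)
S = 2/9 (S = (57 - 55)/(-12 + 21) = 2/9 ≈ 0.22222)
S*B(u) + 93 = 2*(9/40)/9 + 93 = 2*(9*(1/40))/9 + 93 = (2/9)*(9/40) + 93 = 1/20 + 93 = 1861/20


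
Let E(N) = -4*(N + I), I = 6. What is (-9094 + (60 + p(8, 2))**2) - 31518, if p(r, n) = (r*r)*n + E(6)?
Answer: -21012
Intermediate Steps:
E(N) = -24 - 4*N (E(N) = -4*(N + 6) = -4*(6 + N) = -24 - 4*N)
p(r, n) = -48 + n*r**2 (p(r, n) = (r*r)*n + (-24 - 4*6) = r**2*n + (-24 - 24) = n*r**2 - 48 = -48 + n*r**2)
(-9094 + (60 + p(8, 2))**2) - 31518 = (-9094 + (60 + (-48 + 2*8**2))**2) - 31518 = (-9094 + (60 + (-48 + 2*64))**2) - 31518 = (-9094 + (60 + (-48 + 128))**2) - 31518 = (-9094 + (60 + 80)**2) - 31518 = (-9094 + 140**2) - 31518 = (-9094 + 19600) - 31518 = 10506 - 31518 = -21012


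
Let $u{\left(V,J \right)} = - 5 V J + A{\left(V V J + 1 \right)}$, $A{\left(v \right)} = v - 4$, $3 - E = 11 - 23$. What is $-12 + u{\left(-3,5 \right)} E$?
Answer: $1743$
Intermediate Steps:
$E = 15$ ($E = 3 - \left(11 - 23\right) = 3 - -12 = 3 + 12 = 15$)
$A{\left(v \right)} = -4 + v$
$u{\left(V,J \right)} = -3 + J V^{2} - 5 J V$ ($u{\left(V,J \right)} = - 5 V J + \left(-4 + \left(V V J + 1\right)\right) = - 5 J V + \left(-4 + \left(V^{2} J + 1\right)\right) = - 5 J V + \left(-4 + \left(J V^{2} + 1\right)\right) = - 5 J V + \left(-4 + \left(1 + J V^{2}\right)\right) = - 5 J V + \left(-3 + J V^{2}\right) = -3 + J V^{2} - 5 J V$)
$-12 + u{\left(-3,5 \right)} E = -12 + \left(-3 + 5 \left(-3\right)^{2} - 25 \left(-3\right)\right) 15 = -12 + \left(-3 + 5 \cdot 9 + 75\right) 15 = -12 + \left(-3 + 45 + 75\right) 15 = -12 + 117 \cdot 15 = -12 + 1755 = 1743$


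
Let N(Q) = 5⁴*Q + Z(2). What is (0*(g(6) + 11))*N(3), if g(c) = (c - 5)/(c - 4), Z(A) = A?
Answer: 0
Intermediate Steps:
g(c) = (-5 + c)/(-4 + c)
N(Q) = 2 + 625*Q (N(Q) = 5⁴*Q + 2 = 625*Q + 2 = 2 + 625*Q)
(0*(g(6) + 11))*N(3) = (0*((-5 + 6)/(-4 + 6) + 11))*(2 + 625*3) = (0*(1/2 + 11))*(2 + 1875) = (0*((½)*1 + 11))*1877 = (0*(½ + 11))*1877 = (0*(23/2))*1877 = 0*1877 = 0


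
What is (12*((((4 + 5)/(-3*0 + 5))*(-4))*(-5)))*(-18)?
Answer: -7776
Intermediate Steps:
(12*((((4 + 5)/(-3*0 + 5))*(-4))*(-5)))*(-18) = (12*(((9/(0 + 5))*(-4))*(-5)))*(-18) = (12*(((9/5)*(-4))*(-5)))*(-18) = (12*(-36/5*(-5)))*(-18) = (12*36)*(-18) = 432*(-18) = -7776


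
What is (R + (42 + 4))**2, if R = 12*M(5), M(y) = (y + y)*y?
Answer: 417316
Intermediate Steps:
M(y) = 2*y**2 (M(y) = (2*y)*y = 2*y**2)
R = 600 (R = 12*(2*5**2) = 12*(2*25) = 12*50 = 600)
(R + (42 + 4))**2 = (600 + (42 + 4))**2 = (600 + 46)**2 = 646**2 = 417316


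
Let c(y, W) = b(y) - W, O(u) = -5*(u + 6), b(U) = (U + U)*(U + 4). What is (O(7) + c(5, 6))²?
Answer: 361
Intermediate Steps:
b(U) = 2*U*(4 + U) (b(U) = (2*U)*(4 + U) = 2*U*(4 + U))
O(u) = -30 - 5*u (O(u) = -5*(6 + u) = -30 - 5*u)
c(y, W) = -W + 2*y*(4 + y) (c(y, W) = 2*y*(4 + y) - W = -W + 2*y*(4 + y))
(O(7) + c(5, 6))² = ((-30 - 5*7) + (-1*6 + 2*5*(4 + 5)))² = ((-30 - 35) + (-6 + 2*5*9))² = (-65 + (-6 + 90))² = (-65 + 84)² = 19² = 361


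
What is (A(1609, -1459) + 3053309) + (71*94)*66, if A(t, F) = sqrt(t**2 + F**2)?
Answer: 3493793 + sqrt(4717562) ≈ 3.4960e+6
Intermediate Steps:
A(t, F) = sqrt(F**2 + t**2)
(A(1609, -1459) + 3053309) + (71*94)*66 = (sqrt((-1459)**2 + 1609**2) + 3053309) + (71*94)*66 = (sqrt(2128681 + 2588881) + 3053309) + 6674*66 = (sqrt(4717562) + 3053309) + 440484 = (3053309 + sqrt(4717562)) + 440484 = 3493793 + sqrt(4717562)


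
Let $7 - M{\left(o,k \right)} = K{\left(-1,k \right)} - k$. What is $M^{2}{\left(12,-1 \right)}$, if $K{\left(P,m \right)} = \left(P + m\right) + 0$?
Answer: $64$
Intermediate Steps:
$K{\left(P,m \right)} = P + m$
$M{\left(o,k \right)} = 8$ ($M{\left(o,k \right)} = 7 - \left(\left(-1 + k\right) - k\right) = 7 - -1 = 7 + 1 = 8$)
$M^{2}{\left(12,-1 \right)} = 8^{2} = 64$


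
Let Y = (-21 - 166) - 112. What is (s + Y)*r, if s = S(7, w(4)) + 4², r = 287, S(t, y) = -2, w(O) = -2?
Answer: -81795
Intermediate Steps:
Y = -299 (Y = -187 - 112 = -299)
s = 14 (s = -2 + 4² = -2 + 16 = 14)
(s + Y)*r = (14 - 299)*287 = -285*287 = -81795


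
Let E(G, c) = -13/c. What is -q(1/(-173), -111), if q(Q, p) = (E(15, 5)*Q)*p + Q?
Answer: 1448/865 ≈ 1.6740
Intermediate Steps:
q(Q, p) = Q - 13*Q*p/5 (q(Q, p) = ((-13/5)*Q)*p + Q = ((-13*⅕)*Q)*p + Q = (-13*Q/5)*p + Q = -13*Q*p/5 + Q = Q - 13*Q*p/5)
-q(1/(-173), -111) = -(5 - 13*(-111))/(5*(-173)) = -(-1)*(5 + 1443)/(5*173) = -(-1)*1448/(5*173) = -1*(-1448/865) = 1448/865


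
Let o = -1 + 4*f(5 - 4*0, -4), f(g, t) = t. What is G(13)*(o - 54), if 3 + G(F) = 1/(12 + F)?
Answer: 5254/25 ≈ 210.16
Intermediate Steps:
G(F) = -3 + 1/(12 + F)
o = -17 (o = -1 + 4*(-4) = -1 - 16 = -17)
G(13)*(o - 54) = ((-35 - 3*13)/(12 + 13))*(-17 - 54) = ((-35 - 39)/25)*(-71) = ((1/25)*(-74))*(-71) = -74/25*(-71) = 5254/25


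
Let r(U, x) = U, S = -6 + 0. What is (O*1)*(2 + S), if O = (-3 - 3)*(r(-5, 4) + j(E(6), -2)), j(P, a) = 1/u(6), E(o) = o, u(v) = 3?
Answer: -112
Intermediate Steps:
S = -6
j(P, a) = ⅓ (j(P, a) = 1/3 = ⅓)
O = 28 (O = (-3 - 3)*(-5 + ⅓) = -6*(-14/3) = 28)
(O*1)*(2 + S) = (28*1)*(2 - 6) = 28*(-4) = -112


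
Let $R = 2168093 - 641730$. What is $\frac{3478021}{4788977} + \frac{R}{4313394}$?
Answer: $\frac{22311792213925}{20656744657938} \approx 1.0801$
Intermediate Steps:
$R = 1526363$
$\frac{3478021}{4788977} + \frac{R}{4313394} = \frac{3478021}{4788977} + \frac{1526363}{4313394} = \frac{22311792213925}{20656744657938}$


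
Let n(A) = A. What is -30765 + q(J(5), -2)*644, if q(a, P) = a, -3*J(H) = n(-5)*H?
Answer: -76195/3 ≈ -25398.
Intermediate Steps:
J(H) = 5*H/3 (J(H) = -(-5)*H/3 = 5*H/3)
-30765 + q(J(5), -2)*644 = -30765 + ((5/3)*5)*644 = -30765 + (25/3)*644 = -30765 + 16100/3 = -76195/3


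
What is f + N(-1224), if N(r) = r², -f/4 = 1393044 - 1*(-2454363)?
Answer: -13891452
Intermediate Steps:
f = -15389628 (f = -4*(1393044 - 1*(-2454363)) = -4*(1393044 + 2454363) = -4*3847407 = -15389628)
f + N(-1224) = -15389628 + (-1224)² = -15389628 + 1498176 = -13891452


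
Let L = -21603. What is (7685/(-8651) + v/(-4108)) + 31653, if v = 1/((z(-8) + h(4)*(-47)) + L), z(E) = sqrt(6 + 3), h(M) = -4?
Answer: 24085555703207979/760946250896 ≈ 31652.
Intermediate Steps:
z(E) = 3 (z(E) = sqrt(9) = 3)
v = -1/21412 (v = 1/((3 - 4*(-47)) - 21603) = 1/((3 + 188) - 21603) = 1/(191 - 21603) = 1/(-21412) = -1/21412 ≈ -4.6703e-5)
(7685/(-8651) + v/(-4108)) + 31653 = (7685/(-8651) - 1/21412/(-4108)) + 31653 = (7685*(-1/8651) - 1/21412*(-1/4108)) + 31653 = (-7685/8651 + 1/87960496) + 31653 = -675976403109/760946250896 + 31653 = 24085555703207979/760946250896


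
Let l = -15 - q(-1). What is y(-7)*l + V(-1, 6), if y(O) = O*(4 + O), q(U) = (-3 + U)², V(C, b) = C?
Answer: -652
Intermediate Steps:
l = -31 (l = -15 - (-3 - 1)² = -15 - 1*(-4)² = -15 - 1*16 = -15 - 16 = -31)
y(-7)*l + V(-1, 6) = -7*(4 - 7)*(-31) - 1 = -7*(-3)*(-31) - 1 = 21*(-31) - 1 = -651 - 1 = -652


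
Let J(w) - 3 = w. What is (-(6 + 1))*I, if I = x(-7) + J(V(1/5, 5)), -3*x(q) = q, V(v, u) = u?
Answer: -217/3 ≈ -72.333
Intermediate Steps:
x(q) = -q/3
J(w) = 3 + w
I = 31/3 (I = -⅓*(-7) + (3 + 5) = 7/3 + 8 = 31/3 ≈ 10.333)
(-(6 + 1))*I = -(6 + 1)*(31/3) = -1*7*(31/3) = -7*31/3 = -217/3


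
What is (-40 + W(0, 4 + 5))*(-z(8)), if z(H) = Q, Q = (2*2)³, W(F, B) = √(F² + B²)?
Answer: 1984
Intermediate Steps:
W(F, B) = √(B² + F²)
Q = 64 (Q = 4³ = 64)
z(H) = 64
(-40 + W(0, 4 + 5))*(-z(8)) = (-40 + √((4 + 5)² + 0²))*(-1*64) = (-40 + √(9² + 0))*(-64) = (-40 + √(81 + 0))*(-64) = (-40 + √81)*(-64) = (-40 + 9)*(-64) = -31*(-64) = 1984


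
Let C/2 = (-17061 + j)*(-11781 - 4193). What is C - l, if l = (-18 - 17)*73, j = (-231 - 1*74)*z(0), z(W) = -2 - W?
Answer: 525579103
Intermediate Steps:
j = 610 (j = (-231 - 1*74)*(-2 - 1*0) = (-231 - 74)*(-2 + 0) = -305*(-2) = 610)
l = -2555 (l = -35*73 = -2555)
C = 525576548 (C = 2*((-17061 + 610)*(-11781 - 4193)) = 2*(-16451*(-15974)) = 2*262788274 = 525576548)
C - l = 525576548 - 1*(-2555) = 525576548 + 2555 = 525579103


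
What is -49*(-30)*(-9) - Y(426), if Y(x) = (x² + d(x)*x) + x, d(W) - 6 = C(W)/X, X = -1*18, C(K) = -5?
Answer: -593419/3 ≈ -1.9781e+5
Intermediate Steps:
X = -18
d(W) = 113/18 (d(W) = 6 - 5/(-18) = 6 - 5*(-1/18) = 6 + 5/18 = 113/18)
Y(x) = x² + 131*x/18 (Y(x) = (x² + 113*x/18) + x = x² + 131*x/18)
-49*(-30)*(-9) - Y(426) = -49*(-30)*(-9) - 426*(131 + 18*426)/18 = 1470*(-9) - 426*(131 + 7668)/18 = -13230 - 426*7799/18 = -13230 - 1*553729/3 = -13230 - 553729/3 = -593419/3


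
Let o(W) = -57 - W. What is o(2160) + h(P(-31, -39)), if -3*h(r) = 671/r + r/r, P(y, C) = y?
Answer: -205541/93 ≈ -2210.1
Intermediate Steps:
h(r) = -⅓ - 671/(3*r) (h(r) = -(671/r + r/r)/3 = -(671/r + 1)/3 = -(1 + 671/r)/3 = -⅓ - 671/(3*r))
o(2160) + h(P(-31, -39)) = (-57 - 1*2160) + (⅓)*(-671 - 1*(-31))/(-31) = (-57 - 2160) + (⅓)*(-1/31)*(-671 + 31) = -2217 + (⅓)*(-1/31)*(-640) = -2217 + 640/93 = -205541/93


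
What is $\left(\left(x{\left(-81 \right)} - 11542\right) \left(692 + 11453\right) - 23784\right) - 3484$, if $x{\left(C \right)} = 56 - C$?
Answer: $-138540993$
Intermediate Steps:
$\left(\left(x{\left(-81 \right)} - 11542\right) \left(692 + 11453\right) - 23784\right) - 3484 = \left(\left(\left(56 - -81\right) - 11542\right) \left(692 + 11453\right) - 23784\right) - 3484 = \left(\left(\left(56 + 81\right) - 11542\right) 12145 - 23784\right) - 3484 = \left(\left(137 - 11542\right) 12145 - 23784\right) - 3484 = \left(\left(-11405\right) 12145 - 23784\right) - 3484 = \left(-138513725 - 23784\right) - 3484 = -138537509 - 3484 = -138540993$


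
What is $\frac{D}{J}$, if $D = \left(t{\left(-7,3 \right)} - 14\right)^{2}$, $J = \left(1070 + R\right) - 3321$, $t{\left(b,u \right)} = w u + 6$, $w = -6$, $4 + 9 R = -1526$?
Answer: $- \frac{676}{2421} \approx -0.27922$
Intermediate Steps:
$R = -170$ ($R = - \frac{4}{9} + \frac{1}{9} \left(-1526\right) = - \frac{4}{9} - \frac{1526}{9} = -170$)
$t{\left(b,u \right)} = 6 - 6 u$ ($t{\left(b,u \right)} = - 6 u + 6 = 6 - 6 u$)
$J = -2421$ ($J = \left(1070 - 170\right) - 3321 = 900 - 3321 = -2421$)
$D = 676$ ($D = \left(\left(6 - 18\right) - 14\right)^{2} = \left(-12 - 14\right)^{2} = \left(-26\right)^{2} = 676$)
$\frac{D}{J} = \frac{676}{-2421} = 676 \left(- \frac{1}{2421}\right) = - \frac{676}{2421}$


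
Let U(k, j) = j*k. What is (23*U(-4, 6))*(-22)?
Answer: 12144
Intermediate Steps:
(23*U(-4, 6))*(-22) = (23*(6*(-4)))*(-22) = (23*(-24))*(-22) = -552*(-22) = 12144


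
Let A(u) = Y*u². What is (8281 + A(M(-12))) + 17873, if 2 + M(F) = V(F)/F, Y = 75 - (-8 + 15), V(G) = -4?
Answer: 237086/9 ≈ 26343.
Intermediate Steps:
Y = 68 (Y = 75 - 1*7 = 75 - 7 = 68)
M(F) = -2 - 4/F
A(u) = 68*u²
(8281 + A(M(-12))) + 17873 = (8281 + 68*(-2 - 4/(-12))²) + 17873 = (8281 + 68*(-2 - 4*(-1/12))²) + 17873 = (8281 + 68*(-2 + ⅓)²) + 17873 = (8281 + 68*(-5/3)²) + 17873 = (8281 + 68*(25/9)) + 17873 = (8281 + 1700/9) + 17873 = 76229/9 + 17873 = 237086/9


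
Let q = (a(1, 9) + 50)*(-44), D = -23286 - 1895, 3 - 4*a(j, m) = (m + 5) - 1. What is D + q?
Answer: -27271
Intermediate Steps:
a(j, m) = -¼ - m/4 (a(j, m) = ¾ - ((m + 5) - 1)/4 = ¾ - ((5 + m) - 1)/4 = ¾ - (4 + m)/4 = ¾ + (-1 - m/4) = -¼ - m/4)
D = -25181
q = -2090 (q = ((-¼ - ¼*9) + 50)*(-44) = ((-¼ - 9/4) + 50)*(-44) = (-5/2 + 50)*(-44) = (95/2)*(-44) = -2090)
D + q = -25181 - 2090 = -27271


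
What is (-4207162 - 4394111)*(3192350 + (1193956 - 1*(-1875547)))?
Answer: -53859907138869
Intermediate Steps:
(-4207162 - 4394111)*(3192350 + (1193956 - 1*(-1875547))) = -8601273*(3192350 + (1193956 + 1875547)) = -8601273*(3192350 + 3069503) = -8601273*6261853 = -53859907138869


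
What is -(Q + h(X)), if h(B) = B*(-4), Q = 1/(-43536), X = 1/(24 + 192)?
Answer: 7265/391824 ≈ 0.018541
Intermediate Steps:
X = 1/216 ≈ 0.0046296
Q = -1/43536 ≈ -2.2969e-5
h(B) = -4*B
-(Q + h(X)) = -(-1/43536 - 4*1/216) = -(-1/43536 - 1/54) = -1*(-7265/391824) = 7265/391824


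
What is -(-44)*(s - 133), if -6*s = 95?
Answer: -19646/3 ≈ -6548.7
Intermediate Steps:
s = -95/6 (s = -⅙*95 = -95/6 ≈ -15.833)
-(-44)*(s - 133) = -(-44)*(-95/6 - 133) = -(-44)*(-893)/6 = -1*19646/3 = -19646/3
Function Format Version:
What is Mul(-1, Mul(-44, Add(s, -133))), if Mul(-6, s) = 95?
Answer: Rational(-19646, 3) ≈ -6548.7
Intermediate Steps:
s = Rational(-95, 6) (s = Mul(Rational(-1, 6), 95) = Rational(-95, 6) ≈ -15.833)
Mul(-1, Mul(-44, Add(s, -133))) = Mul(-1, Mul(-44, Add(Rational(-95, 6), -133))) = Mul(-1, Mul(-44, Rational(-893, 6))) = Mul(-1, Rational(19646, 3)) = Rational(-19646, 3)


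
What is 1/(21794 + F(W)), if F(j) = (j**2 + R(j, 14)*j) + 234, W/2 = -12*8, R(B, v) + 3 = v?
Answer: 1/56780 ≈ 1.7612e-5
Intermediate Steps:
R(B, v) = -3 + v
W = -192 (W = 2*(-12*8) = 2*(-96) = -192)
F(j) = 234 + j**2 + 11*j (F(j) = (j**2 + (-3 + 14)*j) + 234 = (j**2 + 11*j) + 234 = 234 + j**2 + 11*j)
1/(21794 + F(W)) = 1/(21794 + (234 + (-192)**2 + 11*(-192))) = 1/(21794 + (234 + 36864 - 2112)) = 1/(21794 + 34986) = 1/56780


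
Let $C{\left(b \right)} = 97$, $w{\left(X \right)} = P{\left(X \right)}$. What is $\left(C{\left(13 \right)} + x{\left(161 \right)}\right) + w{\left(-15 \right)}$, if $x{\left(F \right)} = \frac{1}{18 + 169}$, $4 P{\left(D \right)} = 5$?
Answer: $\frac{73495}{748} \approx 98.255$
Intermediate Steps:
$P{\left(D \right)} = \frac{5}{4}$ ($P{\left(D \right)} = \frac{1}{4} \cdot 5 = \frac{5}{4}$)
$w{\left(X \right)} = \frac{5}{4}$
$x{\left(F \right)} = \frac{1}{187}$
$\left(C{\left(13 \right)} + x{\left(161 \right)}\right) + w{\left(-15 \right)} = \left(97 + \frac{1}{187}\right) + \frac{5}{4} = \frac{18140}{187} + \frac{5}{4} = \frac{73495}{748}$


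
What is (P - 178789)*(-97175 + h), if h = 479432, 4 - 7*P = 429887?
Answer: -642729213342/7 ≈ -9.1818e+10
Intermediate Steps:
P = -429883/7 (P = 4/7 - ⅐*429887 = 4/7 - 429887/7 = -429883/7 ≈ -61412.)
(P - 178789)*(-97175 + h) = (-429883/7 - 178789)*(-97175 + 479432) = -1681406/7*382257 = -642729213342/7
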